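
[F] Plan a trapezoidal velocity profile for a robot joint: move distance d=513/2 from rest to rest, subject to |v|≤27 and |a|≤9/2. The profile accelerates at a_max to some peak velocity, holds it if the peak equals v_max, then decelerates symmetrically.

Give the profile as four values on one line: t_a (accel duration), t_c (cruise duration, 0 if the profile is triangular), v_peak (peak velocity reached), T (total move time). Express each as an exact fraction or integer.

t_a=6 t_c=7/2 v_peak=27 T=31/2

v_max²/a_max = 27²/(9/2) = 162
513/2 ≥ 162 → trapezoidal
t_a = 27/(9/2) = 6; v_peak = 27
d_cruise = 513/2 − 162 = 189/2; t_c = (189/2)/27 = 7/2
T = 2·6 + 7/2 = 31/2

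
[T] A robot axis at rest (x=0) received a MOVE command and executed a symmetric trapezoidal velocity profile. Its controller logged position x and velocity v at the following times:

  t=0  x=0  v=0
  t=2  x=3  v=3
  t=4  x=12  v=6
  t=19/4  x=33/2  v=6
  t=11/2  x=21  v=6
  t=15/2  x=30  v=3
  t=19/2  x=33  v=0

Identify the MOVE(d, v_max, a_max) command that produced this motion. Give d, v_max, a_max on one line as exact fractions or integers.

d=33 v_max=6 a_max=3/2

final state: t=19/2, x=33, v=0 → d = 33
a_max = (3−0)/(2−0) = 3/2
max v = 6 over t∈[4,11/2] → v_max = 6
check: 6·(4+3/2) = 33 ✓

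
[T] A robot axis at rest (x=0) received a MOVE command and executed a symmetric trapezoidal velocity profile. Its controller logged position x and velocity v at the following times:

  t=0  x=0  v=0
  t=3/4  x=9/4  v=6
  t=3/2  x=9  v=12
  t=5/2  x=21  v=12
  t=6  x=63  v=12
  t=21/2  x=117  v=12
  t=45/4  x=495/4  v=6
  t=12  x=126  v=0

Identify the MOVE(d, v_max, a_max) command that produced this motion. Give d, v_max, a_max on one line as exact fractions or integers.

final state: t=12, x=126, v=0 → d = 126
a_max = (6−0)/(3/4−0) = 8
max v = 12 over t∈[3/2,21/2] → v_max = 12
check: 12·(3/2+9) = 126 ✓

d=126 v_max=12 a_max=8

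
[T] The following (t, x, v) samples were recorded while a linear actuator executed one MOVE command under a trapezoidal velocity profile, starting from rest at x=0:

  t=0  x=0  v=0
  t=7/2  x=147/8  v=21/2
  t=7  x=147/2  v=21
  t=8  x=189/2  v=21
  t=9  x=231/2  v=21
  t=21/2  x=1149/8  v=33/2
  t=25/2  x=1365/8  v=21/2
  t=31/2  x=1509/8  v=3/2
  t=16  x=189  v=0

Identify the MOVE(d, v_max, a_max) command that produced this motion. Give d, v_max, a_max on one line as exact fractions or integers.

d=189 v_max=21 a_max=3

final state: t=16, x=189, v=0 → d = 189
a_max = (21/2−0)/(7/2−0) = 3
max v = 21 over t∈[7,9] → v_max = 21
check: 21·(7+2) = 189 ✓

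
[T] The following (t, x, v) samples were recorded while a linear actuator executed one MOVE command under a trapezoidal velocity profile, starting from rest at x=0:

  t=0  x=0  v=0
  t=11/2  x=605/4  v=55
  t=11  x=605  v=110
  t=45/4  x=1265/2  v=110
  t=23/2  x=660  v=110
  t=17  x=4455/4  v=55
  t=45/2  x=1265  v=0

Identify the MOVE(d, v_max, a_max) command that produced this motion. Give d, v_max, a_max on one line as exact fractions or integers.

d=1265 v_max=110 a_max=10

final state: t=45/2, x=1265, v=0 → d = 1265
a_max = (55−0)/(11/2−0) = 10
max v = 110 over t∈[11,23/2] → v_max = 110
check: 110·(11+1/2) = 1265 ✓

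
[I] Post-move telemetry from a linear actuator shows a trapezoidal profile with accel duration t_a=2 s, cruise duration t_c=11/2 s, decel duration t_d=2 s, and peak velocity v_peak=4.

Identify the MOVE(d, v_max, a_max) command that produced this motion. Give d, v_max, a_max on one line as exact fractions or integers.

a_max = 4/2 = 2
d_a = ½·4·2 = 4; d_c = 4·11/2 = 22
d = 2·4 + 22 = 30
t_c = 11/2 > 0 → v_max = v_peak = 4

d=30 v_max=4 a_max=2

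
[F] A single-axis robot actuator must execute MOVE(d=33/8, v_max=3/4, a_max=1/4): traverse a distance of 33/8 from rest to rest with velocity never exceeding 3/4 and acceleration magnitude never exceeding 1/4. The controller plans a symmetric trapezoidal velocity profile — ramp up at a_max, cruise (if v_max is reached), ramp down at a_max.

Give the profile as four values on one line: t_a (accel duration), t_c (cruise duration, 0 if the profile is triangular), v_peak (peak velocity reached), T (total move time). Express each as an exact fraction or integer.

t_a=3 t_c=5/2 v_peak=3/4 T=17/2

(v_max)²/a_max = (3/4)²/(1/4) = 9/4
33/8 ≥ 9/4 so v_max reached
t_a = (3/4)/(1/4) = 3; v_peak = 3/4
d_cruise = 33/8 − 9/4 = 15/8; t_c = (15/8)/(3/4) = 5/2
T = 2·3 + 5/2 = 17/2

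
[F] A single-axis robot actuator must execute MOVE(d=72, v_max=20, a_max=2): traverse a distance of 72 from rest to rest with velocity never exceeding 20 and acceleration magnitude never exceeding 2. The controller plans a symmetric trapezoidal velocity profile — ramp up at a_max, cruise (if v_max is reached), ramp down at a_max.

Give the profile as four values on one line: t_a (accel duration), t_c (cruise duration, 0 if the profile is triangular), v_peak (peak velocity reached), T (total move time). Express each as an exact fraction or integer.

t_a=6 t_c=0 v_peak=12 T=12

(v_max)²/a_max = 20²/2 = 200
72 < 200 so t_c = 0
v_peak = √(72·2) = √144 = 12
t_a = 12/2 = 6; t_c = 0
T = 2·6 = 12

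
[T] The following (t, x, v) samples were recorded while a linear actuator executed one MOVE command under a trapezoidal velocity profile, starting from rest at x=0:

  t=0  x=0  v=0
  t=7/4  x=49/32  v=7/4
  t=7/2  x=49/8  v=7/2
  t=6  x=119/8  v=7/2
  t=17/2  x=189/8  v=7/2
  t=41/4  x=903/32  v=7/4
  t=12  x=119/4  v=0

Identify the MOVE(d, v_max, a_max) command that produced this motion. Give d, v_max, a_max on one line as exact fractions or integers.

d=119/4 v_max=7/2 a_max=1

final state: t=12, x=119/4, v=0 → d = 119/4
a_max = (7/4−0)/(7/4−0) = 1
max v = 7/2 over t∈[7/2,17/2] → v_max = 7/2
check: 7/2·(7/2+5) = 119/4 ✓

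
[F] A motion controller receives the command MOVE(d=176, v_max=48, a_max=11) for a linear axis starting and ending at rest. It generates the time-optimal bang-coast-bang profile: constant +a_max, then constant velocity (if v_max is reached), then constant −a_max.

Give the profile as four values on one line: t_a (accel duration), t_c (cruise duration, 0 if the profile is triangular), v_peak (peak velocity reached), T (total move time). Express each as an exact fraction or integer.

v_max²/a_max = 48²/11 = 2304/11
176 < 2304/11 → triangular
v_peak = √(176·11) = √1936 = 44
t_a = 44/11 = 4; t_c = 0
T = 2·4 = 8

t_a=4 t_c=0 v_peak=44 T=8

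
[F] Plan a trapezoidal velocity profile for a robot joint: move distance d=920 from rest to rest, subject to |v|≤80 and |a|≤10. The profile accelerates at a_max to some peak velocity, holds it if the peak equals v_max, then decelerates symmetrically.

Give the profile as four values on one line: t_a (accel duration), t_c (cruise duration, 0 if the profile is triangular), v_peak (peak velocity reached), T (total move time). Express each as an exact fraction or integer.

vₘ²/aₘ = 80²/10 = 640
920 ≥ 640 ⇒ cruise phase
t_a = 80/10 = 8; v_peak = 80
d_cruise = 920 − 640 = 280; t_c = 280/80 = 7/2
T = 2·8 + 7/2 = 39/2

t_a=8 t_c=7/2 v_peak=80 T=39/2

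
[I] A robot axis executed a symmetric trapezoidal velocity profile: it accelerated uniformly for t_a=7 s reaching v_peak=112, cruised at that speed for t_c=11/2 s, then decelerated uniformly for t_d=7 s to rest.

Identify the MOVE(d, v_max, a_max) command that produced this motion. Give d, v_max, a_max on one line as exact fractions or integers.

d=1400 v_max=112 a_max=16

a_max = 112/7 = 16
d_a = ½·112·7 = 392; d_c = 112·11/2 = 616
d = 2·392 + 616 = 1400
t_c = 11/2 > 0 → v_max = v_peak = 112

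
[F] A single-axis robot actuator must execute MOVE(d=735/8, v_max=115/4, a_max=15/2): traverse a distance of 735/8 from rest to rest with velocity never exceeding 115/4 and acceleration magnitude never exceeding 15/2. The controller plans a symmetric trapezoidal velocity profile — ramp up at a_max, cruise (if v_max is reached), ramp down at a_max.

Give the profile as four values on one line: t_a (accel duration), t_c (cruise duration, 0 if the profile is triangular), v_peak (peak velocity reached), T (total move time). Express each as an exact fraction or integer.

t_a=7/2 t_c=0 v_peak=105/4 T=7

v_max²/a_max = (115/4)²/(15/2) = 2645/24
735/8 < 2645/24 ⇒ no cruise
v_peak = √(735/8·15/2) = √(11025/16) = 105/4
t_a = (105/4)/(15/2) = 7/2; t_c = 0
T = 2·7/2 = 7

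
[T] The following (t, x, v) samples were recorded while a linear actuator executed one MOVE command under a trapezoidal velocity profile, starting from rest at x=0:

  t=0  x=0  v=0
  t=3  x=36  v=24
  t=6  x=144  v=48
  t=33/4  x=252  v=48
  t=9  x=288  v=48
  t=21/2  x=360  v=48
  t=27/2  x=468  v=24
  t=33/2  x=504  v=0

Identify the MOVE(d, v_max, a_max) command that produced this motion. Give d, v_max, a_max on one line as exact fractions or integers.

d=504 v_max=48 a_max=8

final state: t=33/2, x=504, v=0 → d = 504
a_max = (24−0)/(3−0) = 8
max v = 48 over t∈[6,21/2] → v_max = 48
check: 48·(6+9/2) = 504 ✓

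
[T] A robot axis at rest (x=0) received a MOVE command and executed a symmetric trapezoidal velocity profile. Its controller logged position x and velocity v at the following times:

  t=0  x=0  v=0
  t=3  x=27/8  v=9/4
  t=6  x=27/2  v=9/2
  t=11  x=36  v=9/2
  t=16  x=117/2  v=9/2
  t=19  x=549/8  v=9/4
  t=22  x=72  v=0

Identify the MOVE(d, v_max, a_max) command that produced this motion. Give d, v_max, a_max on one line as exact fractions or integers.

final state: t=22, x=72, v=0 → d = 72
a_max = (9/4−0)/(3−0) = 3/4
max v = 9/2 over t∈[6,16] → v_max = 9/2
check: 9/2·(6+10) = 72 ✓

d=72 v_max=9/2 a_max=3/4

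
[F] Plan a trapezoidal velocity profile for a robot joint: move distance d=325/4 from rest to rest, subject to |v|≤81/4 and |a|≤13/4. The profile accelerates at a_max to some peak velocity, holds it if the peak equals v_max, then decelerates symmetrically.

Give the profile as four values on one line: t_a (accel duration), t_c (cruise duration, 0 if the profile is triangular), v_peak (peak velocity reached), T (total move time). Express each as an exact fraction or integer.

v_max²/a_max = (81/4)²/(13/4) = 6561/52
325/4 < 6561/52 so t_c = 0
v_peak = √(325/4·13/4) = √(4225/16) = 65/4
t_a = (65/4)/(13/4) = 5; t_c = 0
T = 2·5 = 10

t_a=5 t_c=0 v_peak=65/4 T=10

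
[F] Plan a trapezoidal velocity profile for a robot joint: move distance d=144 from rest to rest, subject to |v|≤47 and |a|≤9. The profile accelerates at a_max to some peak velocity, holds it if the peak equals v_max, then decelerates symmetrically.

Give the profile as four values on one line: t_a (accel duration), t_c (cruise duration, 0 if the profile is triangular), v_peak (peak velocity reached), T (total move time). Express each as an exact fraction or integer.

t_a=4 t_c=0 v_peak=36 T=8

vₘ²/aₘ = 47²/9 = 2209/9
144 < 2209/9 → triangular
v_peak = √(144·9) = √1296 = 36
t_a = 36/9 = 4; t_c = 0
T = 2·4 = 8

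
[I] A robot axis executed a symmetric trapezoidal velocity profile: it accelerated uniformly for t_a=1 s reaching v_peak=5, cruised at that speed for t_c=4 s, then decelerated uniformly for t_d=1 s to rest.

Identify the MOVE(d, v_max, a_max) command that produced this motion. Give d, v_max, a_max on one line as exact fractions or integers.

a_max = 5/1 = 5
d_a = ½·5·1 = 5/2; d_c = 5·4 = 20
d = 2·5/2 + 20 = 25
t_c = 4 > 0 → v_max = v_peak = 5

d=25 v_max=5 a_max=5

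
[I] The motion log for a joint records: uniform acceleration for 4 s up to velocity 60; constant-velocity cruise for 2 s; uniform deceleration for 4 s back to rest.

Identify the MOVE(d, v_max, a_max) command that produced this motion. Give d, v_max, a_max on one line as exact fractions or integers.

d=360 v_max=60 a_max=15

a_max = 60/4 = 15
d_a = ½·60·4 = 120; d_c = 60·2 = 120
d = 2·120 + 120 = 360
t_c = 2 > 0 ⇒ limit active, v_max = 60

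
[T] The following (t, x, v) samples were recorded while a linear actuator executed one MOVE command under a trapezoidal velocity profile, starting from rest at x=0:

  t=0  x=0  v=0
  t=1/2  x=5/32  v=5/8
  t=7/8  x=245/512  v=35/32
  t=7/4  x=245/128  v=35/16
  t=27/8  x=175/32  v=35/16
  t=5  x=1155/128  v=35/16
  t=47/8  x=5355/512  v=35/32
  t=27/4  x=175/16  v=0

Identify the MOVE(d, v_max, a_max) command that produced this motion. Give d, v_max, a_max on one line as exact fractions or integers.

final state: t=27/4, x=175/16, v=0 → d = 175/16
a_max = (5/8−0)/(1/2−0) = 5/4
max v = 35/16 over t∈[7/4,5] → v_max = 35/16
check: 35/16·(7/4+13/4) = 175/16 ✓

d=175/16 v_max=35/16 a_max=5/4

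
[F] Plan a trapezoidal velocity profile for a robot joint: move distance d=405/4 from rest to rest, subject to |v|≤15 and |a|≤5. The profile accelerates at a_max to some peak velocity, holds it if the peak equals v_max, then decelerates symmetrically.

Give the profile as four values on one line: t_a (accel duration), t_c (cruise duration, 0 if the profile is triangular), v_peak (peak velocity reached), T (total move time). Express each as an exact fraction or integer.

vₘ²/aₘ = 15²/5 = 45
405/4 ≥ 45 so v_max reached
t_a = 15/5 = 3; v_peak = 15
d_cruise = 405/4 − 45 = 225/4; t_c = (225/4)/15 = 15/4
T = 2·3 + 15/4 = 39/4

t_a=3 t_c=15/4 v_peak=15 T=39/4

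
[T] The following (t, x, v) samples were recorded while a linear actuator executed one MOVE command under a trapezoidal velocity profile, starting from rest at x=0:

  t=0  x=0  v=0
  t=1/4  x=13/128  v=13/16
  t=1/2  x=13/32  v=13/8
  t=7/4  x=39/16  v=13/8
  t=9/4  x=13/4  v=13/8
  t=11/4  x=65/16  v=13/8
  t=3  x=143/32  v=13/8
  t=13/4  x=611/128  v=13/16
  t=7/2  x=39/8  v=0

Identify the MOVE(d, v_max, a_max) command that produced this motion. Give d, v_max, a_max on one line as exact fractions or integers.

d=39/8 v_max=13/8 a_max=13/4

final state: t=7/2, x=39/8, v=0 → d = 39/8
a_max = (13/16−0)/(1/4−0) = 13/4
max v = 13/8 over t∈[1/2,3] → v_max = 13/8
check: 13/8·(1/2+5/2) = 39/8 ✓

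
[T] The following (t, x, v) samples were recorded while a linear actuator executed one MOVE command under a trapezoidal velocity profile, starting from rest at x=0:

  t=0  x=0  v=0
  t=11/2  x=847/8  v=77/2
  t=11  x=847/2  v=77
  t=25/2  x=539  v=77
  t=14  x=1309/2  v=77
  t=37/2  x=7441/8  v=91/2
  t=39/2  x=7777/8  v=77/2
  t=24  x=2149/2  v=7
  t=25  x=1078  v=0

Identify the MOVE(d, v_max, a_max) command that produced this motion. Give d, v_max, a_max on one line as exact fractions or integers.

final state: t=25, x=1078, v=0 → d = 1078
a_max = (77/2−0)/(11/2−0) = 7
max v = 77 over t∈[11,14] → v_max = 77
check: 77·(11+3) = 1078 ✓

d=1078 v_max=77 a_max=7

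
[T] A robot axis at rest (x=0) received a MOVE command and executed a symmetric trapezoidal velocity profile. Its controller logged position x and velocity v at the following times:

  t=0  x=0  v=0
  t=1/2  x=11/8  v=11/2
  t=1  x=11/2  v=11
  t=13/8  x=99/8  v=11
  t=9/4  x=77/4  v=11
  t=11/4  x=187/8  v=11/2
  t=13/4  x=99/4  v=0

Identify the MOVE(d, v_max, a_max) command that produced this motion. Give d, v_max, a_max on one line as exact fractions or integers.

d=99/4 v_max=11 a_max=11

final state: t=13/4, x=99/4, v=0 → d = 99/4
a_max = (11/2−0)/(1/2−0) = 11
max v = 11 over t∈[1,9/4] → v_max = 11
check: 11·(1+5/4) = 99/4 ✓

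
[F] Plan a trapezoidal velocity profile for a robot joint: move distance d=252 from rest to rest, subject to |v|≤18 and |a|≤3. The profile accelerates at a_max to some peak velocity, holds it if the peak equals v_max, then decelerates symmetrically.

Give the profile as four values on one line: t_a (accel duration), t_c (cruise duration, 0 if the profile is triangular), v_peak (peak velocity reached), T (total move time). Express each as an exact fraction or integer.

t_a=6 t_c=8 v_peak=18 T=20

(v_max)²/a_max = 18²/3 = 108
252 ≥ 108 so v_max reached
t_a = 18/3 = 6; v_peak = 18
d_cruise = 252 − 108 = 144; t_c = 144/18 = 8
T = 2·6 + 8 = 20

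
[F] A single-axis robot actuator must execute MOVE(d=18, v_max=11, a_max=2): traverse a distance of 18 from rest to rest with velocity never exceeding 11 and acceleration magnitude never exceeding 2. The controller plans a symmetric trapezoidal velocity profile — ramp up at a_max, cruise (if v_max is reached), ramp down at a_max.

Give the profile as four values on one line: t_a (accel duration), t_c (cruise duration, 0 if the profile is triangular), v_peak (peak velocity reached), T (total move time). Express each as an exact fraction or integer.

t_a=3 t_c=0 v_peak=6 T=6

vₘ²/aₘ = 11²/2 = 121/2
18 < 121/2 ⇒ no cruise
v_peak = √(18·2) = √36 = 6
t_a = 6/2 = 3; t_c = 0
T = 2·3 = 6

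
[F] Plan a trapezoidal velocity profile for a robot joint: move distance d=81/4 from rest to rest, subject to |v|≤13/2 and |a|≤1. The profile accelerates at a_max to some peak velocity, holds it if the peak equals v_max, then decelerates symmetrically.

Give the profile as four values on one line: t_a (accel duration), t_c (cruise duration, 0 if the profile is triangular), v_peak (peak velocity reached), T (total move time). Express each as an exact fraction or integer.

v_max²/a_max = (13/2)²/1 = 169/4
81/4 < 169/4 so t_c = 0
v_peak = √(81/4·1) = √(81/4) = 9/2
t_a = (9/2)/1 = 9/2; t_c = 0
T = 2·9/2 = 9

t_a=9/2 t_c=0 v_peak=9/2 T=9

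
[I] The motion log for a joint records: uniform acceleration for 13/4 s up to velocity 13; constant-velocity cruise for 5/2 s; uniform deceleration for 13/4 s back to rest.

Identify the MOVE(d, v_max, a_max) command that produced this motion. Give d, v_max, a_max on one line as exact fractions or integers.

a_max = 13/(13/4) = 4
d_a = ½·13·13/4 = 169/8; d_c = 13·5/2 = 65/2
d = 2·169/8 + 65/2 = 299/4
t_c = 5/2 > 0 → v_max = v_peak = 13

d=299/4 v_max=13 a_max=4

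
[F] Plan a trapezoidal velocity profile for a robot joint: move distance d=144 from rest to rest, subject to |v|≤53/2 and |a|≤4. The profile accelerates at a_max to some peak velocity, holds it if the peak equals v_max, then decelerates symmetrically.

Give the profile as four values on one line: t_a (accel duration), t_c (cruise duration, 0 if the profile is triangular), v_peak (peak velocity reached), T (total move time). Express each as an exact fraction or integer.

t_a=6 t_c=0 v_peak=24 T=12

vₘ²/aₘ = (53/2)²/4 = 2809/16
144 < 2809/16 ⇒ no cruise
v_peak = √(144·4) = √576 = 24
t_a = 24/4 = 6; t_c = 0
T = 2·6 = 12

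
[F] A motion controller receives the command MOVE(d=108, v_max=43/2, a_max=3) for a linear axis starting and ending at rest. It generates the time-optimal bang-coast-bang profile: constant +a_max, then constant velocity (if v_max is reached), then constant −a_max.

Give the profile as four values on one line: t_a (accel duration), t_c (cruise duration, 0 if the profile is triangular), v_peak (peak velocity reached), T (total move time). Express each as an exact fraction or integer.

v_max²/a_max = (43/2)²/3 = 1849/12
108 < 1849/12 so t_c = 0
v_peak = √(108·3) = √324 = 18
t_a = 18/3 = 6; t_c = 0
T = 2·6 = 12

t_a=6 t_c=0 v_peak=18 T=12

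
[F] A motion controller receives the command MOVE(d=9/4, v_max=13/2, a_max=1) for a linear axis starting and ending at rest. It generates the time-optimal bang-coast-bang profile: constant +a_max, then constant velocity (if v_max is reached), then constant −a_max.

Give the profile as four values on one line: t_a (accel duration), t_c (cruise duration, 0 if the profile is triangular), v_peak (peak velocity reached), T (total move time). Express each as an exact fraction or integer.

vₘ²/aₘ = (13/2)²/1 = 169/4
9/4 < 169/4 ⇒ no cruise
v_peak = √(9/4·1) = √(9/4) = 3/2
t_a = (3/2)/1 = 3/2; t_c = 0
T = 2·3/2 = 3

t_a=3/2 t_c=0 v_peak=3/2 T=3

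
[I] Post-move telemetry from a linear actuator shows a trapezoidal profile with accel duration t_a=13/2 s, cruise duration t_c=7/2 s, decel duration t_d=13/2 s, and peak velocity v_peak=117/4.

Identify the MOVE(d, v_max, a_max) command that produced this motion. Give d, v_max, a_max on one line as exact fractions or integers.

a_max = (117/4)/(13/2) = 9/2
d_a = ½·117/4·13/2 = 1521/16; d_c = 117/4·7/2 = 819/8
d = 2·1521/16 + 819/8 = 585/2
t_c = 7/2 > 0 → v_max = v_peak = 117/4

d=585/2 v_max=117/4 a_max=9/2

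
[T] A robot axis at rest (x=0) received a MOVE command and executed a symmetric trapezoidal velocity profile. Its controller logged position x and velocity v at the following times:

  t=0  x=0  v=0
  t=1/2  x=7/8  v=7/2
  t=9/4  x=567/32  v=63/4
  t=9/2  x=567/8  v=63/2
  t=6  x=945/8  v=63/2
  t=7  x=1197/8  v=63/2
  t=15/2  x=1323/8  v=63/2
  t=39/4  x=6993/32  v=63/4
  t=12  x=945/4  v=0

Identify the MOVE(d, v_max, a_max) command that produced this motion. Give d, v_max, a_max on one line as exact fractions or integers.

final state: t=12, x=945/4, v=0 → d = 945/4
a_max = (7/2−0)/(1/2−0) = 7
max v = 63/2 over t∈[9/2,15/2] → v_max = 63/2
check: 63/2·(9/2+3) = 945/4 ✓

d=945/4 v_max=63/2 a_max=7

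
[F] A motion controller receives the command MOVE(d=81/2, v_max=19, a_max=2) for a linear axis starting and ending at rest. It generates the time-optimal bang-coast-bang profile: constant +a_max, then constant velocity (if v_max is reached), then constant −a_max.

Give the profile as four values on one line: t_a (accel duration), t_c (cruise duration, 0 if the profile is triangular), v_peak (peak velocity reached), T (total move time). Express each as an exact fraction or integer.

t_a=9/2 t_c=0 v_peak=9 T=9

v_max²/a_max = 19²/2 = 361/2
81/2 < 361/2 ⇒ no cruise
v_peak = √(81/2·2) = √81 = 9
t_a = 9/2; t_c = 0
T = 2·9/2 = 9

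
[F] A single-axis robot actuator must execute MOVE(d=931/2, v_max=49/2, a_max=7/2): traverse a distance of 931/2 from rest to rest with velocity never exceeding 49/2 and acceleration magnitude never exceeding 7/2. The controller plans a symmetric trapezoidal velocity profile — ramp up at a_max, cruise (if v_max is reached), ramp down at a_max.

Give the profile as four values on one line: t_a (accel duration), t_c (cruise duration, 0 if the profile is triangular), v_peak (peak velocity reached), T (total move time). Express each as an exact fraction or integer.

t_a=7 t_c=12 v_peak=49/2 T=26

(v_max)²/a_max = (49/2)²/(7/2) = 343/2
931/2 ≥ 343/2 ⇒ cruise phase
t_a = (49/2)/(7/2) = 7; v_peak = 49/2
d_cruise = 931/2 − 343/2 = 294; t_c = 294/(49/2) = 12
T = 2·7 + 12 = 26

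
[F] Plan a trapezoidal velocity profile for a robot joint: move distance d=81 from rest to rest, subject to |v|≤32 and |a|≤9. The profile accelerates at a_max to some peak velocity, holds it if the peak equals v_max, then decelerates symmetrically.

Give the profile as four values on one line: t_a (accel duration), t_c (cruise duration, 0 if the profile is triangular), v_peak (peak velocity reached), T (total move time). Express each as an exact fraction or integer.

v_max²/a_max = 32²/9 = 1024/9
81 < 1024/9 ⇒ no cruise
v_peak = √(81·9) = √729 = 27
t_a = 27/9 = 3; t_c = 0
T = 2·3 = 6

t_a=3 t_c=0 v_peak=27 T=6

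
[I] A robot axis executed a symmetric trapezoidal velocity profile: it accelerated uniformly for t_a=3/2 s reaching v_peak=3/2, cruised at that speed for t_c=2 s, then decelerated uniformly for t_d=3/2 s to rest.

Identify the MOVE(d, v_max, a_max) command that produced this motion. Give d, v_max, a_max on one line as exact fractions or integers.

d=21/4 v_max=3/2 a_max=1

a_max = (3/2)/(3/2) = 1
d_a = ½·3/2·3/2 = 9/8; d_c = 3/2·2 = 3
d = 2·9/8 + 3 = 21/4
t_c = 2 > 0 so v_max = 3/2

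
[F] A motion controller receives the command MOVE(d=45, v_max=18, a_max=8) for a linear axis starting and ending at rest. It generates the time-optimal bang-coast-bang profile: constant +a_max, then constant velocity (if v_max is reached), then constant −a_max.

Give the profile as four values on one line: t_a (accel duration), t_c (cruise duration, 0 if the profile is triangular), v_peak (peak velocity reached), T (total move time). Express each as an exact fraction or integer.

vₘ²/aₘ = 18²/8 = 81/2
45 ≥ 81/2 ⇒ cruise phase
t_a = 18/8 = 9/4; v_peak = 18
d_cruise = 45 − 81/2 = 9/2; t_c = (9/2)/18 = 1/4
T = 2·9/4 + 1/4 = 19/4

t_a=9/4 t_c=1/4 v_peak=18 T=19/4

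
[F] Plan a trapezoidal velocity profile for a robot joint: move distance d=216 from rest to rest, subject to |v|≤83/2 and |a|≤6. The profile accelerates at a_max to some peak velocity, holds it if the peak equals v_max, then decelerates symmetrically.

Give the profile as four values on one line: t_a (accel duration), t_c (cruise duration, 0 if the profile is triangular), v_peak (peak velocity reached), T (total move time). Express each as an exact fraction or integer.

t_a=6 t_c=0 v_peak=36 T=12

vₘ²/aₘ = (83/2)²/6 = 6889/24
216 < 6889/24 → triangular
v_peak = √(216·6) = √1296 = 36
t_a = 36/6 = 6; t_c = 0
T = 2·6 = 12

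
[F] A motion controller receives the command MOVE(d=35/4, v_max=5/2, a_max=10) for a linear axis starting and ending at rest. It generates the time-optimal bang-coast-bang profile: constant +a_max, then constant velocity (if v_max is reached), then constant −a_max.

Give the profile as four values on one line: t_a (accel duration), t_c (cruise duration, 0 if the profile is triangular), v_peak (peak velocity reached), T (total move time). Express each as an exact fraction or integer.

t_a=1/4 t_c=13/4 v_peak=5/2 T=15/4

vₘ²/aₘ = (5/2)²/10 = 5/8
35/4 ≥ 5/8 → trapezoidal
t_a = (5/2)/10 = 1/4; v_peak = 5/2
d_cruise = 35/4 − 5/8 = 65/8; t_c = (65/8)/(5/2) = 13/4
T = 2·1/4 + 13/4 = 15/4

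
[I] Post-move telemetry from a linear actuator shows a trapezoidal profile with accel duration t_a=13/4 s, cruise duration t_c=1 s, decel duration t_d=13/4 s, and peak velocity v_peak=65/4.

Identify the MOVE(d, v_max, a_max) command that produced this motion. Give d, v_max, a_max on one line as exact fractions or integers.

a_max = (65/4)/(13/4) = 5
d_a = ½·65/4·13/4 = 845/32; d_c = 65/4·1 = 65/4
d = 2·845/32 + 65/4 = 1105/16
t_c = 1 > 0 so v_max = 65/4

d=1105/16 v_max=65/4 a_max=5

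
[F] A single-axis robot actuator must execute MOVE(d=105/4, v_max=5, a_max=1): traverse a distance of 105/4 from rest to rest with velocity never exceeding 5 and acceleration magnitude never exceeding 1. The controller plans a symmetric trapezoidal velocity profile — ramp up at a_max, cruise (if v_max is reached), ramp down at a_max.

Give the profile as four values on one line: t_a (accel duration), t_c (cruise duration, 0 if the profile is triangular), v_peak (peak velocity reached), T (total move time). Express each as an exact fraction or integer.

t_a=5 t_c=1/4 v_peak=5 T=41/4

v_max²/a_max = 5²/1 = 25
105/4 ≥ 25 so v_max reached
t_a = 5/1 = 5; v_peak = 5
d_cruise = 105/4 − 25 = 5/4; t_c = (5/4)/5 = 1/4
T = 2·5 + 1/4 = 41/4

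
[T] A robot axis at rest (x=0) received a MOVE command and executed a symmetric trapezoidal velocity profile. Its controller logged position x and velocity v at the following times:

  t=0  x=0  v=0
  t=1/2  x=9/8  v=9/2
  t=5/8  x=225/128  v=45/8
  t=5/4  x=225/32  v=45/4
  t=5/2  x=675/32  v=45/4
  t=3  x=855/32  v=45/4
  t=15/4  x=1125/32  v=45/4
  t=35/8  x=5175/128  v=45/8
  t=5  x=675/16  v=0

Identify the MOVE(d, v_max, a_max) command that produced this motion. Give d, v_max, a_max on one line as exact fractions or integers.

d=675/16 v_max=45/4 a_max=9

final state: t=5, x=675/16, v=0 → d = 675/16
a_max = (9/2−0)/(1/2−0) = 9
max v = 45/4 over t∈[5/4,15/4] → v_max = 45/4
check: 45/4·(5/4+5/2) = 675/16 ✓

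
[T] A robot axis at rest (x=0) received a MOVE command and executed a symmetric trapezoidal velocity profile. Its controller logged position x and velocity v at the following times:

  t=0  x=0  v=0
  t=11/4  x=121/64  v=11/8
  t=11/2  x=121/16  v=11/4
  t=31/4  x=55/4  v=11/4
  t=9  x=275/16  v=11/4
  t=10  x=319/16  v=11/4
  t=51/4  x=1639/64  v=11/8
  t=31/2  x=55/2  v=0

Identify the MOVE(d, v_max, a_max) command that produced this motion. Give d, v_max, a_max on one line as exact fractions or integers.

d=55/2 v_max=11/4 a_max=1/2

final state: t=31/2, x=55/2, v=0 → d = 55/2
a_max = (11/8−0)/(11/4−0) = 1/2
max v = 11/4 over t∈[11/2,10] → v_max = 11/4
check: 11/4·(11/2+9/2) = 55/2 ✓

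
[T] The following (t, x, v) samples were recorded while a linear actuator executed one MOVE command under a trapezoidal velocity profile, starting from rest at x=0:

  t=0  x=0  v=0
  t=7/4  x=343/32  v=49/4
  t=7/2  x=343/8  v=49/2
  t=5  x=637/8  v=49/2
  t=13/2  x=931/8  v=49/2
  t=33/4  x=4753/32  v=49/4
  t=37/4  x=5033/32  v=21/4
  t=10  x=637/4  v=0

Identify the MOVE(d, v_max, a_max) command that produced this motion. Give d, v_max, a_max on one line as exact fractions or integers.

final state: t=10, x=637/4, v=0 → d = 637/4
a_max = (49/4−0)/(7/4−0) = 7
max v = 49/2 over t∈[7/2,13/2] → v_max = 49/2
check: 49/2·(7/2+3) = 637/4 ✓

d=637/4 v_max=49/2 a_max=7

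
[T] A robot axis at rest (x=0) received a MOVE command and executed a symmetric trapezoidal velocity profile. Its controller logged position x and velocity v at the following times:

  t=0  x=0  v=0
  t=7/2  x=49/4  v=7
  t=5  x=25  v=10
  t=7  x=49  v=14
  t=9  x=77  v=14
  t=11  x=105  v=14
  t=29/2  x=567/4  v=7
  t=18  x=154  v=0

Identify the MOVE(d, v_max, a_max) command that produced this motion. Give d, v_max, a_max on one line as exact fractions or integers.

d=154 v_max=14 a_max=2

final state: t=18, x=154, v=0 → d = 154
a_max = (7−0)/(7/2−0) = 2
max v = 14 over t∈[7,11] → v_max = 14
check: 14·(7+4) = 154 ✓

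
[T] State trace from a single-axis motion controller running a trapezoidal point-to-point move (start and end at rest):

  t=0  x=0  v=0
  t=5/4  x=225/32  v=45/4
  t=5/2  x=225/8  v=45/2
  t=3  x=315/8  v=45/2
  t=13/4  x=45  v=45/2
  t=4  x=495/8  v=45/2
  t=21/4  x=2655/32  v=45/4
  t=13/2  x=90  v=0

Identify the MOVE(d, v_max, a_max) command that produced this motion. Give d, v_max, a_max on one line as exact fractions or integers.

final state: t=13/2, x=90, v=0 → d = 90
a_max = (45/4−0)/(5/4−0) = 9
max v = 45/2 over t∈[5/2,4] → v_max = 45/2
check: 45/2·(5/2+3/2) = 90 ✓

d=90 v_max=45/2 a_max=9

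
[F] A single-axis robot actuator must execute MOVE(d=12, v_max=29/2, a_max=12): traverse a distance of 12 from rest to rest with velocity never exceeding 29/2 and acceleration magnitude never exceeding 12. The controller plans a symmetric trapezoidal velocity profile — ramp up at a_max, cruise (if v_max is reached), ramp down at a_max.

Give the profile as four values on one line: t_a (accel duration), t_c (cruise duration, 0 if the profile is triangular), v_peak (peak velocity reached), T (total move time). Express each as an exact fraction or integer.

t_a=1 t_c=0 v_peak=12 T=2

(v_max)²/a_max = (29/2)²/12 = 841/48
12 < 841/48 → triangular
v_peak = √(12·12) = √144 = 12
t_a = 12/12 = 1; t_c = 0
T = 2·1 = 2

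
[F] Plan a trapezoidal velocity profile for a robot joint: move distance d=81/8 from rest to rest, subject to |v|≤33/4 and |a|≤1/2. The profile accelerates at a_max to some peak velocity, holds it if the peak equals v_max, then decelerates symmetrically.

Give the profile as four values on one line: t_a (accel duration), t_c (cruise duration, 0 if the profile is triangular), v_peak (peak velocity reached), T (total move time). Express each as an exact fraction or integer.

vₘ²/aₘ = (33/4)²/(1/2) = 1089/8
81/8 < 1089/8 so t_c = 0
v_peak = √(81/8·1/2) = √(81/16) = 9/4
t_a = (9/4)/(1/2) = 9/2; t_c = 0
T = 2·9/2 = 9

t_a=9/2 t_c=0 v_peak=9/4 T=9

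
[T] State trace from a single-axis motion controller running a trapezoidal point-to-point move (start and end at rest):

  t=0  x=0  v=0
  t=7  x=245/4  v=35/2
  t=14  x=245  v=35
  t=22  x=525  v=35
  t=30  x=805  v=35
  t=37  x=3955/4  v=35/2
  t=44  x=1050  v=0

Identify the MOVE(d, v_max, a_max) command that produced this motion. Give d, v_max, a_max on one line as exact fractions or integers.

d=1050 v_max=35 a_max=5/2

final state: t=44, x=1050, v=0 → d = 1050
a_max = (35/2−0)/(7−0) = 5/2
max v = 35 over t∈[14,30] → v_max = 35
check: 35·(14+16) = 1050 ✓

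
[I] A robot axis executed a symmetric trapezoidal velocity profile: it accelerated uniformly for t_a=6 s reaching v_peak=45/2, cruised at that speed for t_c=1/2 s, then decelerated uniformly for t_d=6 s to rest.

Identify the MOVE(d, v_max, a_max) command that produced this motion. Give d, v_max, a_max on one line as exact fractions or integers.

a_max = (45/2)/6 = 15/4
d_a = ½·45/2·6 = 135/2; d_c = 45/2·1/2 = 45/4
d = 2·135/2 + 45/4 = 585/4
t_c = 1/2 > 0 → v_max = v_peak = 45/2

d=585/4 v_max=45/2 a_max=15/4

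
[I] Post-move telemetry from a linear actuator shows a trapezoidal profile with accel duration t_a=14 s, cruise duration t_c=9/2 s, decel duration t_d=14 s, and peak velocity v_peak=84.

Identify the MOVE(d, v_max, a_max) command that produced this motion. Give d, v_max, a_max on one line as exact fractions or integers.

a_max = 84/14 = 6
d_a = ½·84·14 = 588; d_c = 84·9/2 = 378
d = 2·588 + 378 = 1554
t_c = 9/2 > 0 → v_max = v_peak = 84

d=1554 v_max=84 a_max=6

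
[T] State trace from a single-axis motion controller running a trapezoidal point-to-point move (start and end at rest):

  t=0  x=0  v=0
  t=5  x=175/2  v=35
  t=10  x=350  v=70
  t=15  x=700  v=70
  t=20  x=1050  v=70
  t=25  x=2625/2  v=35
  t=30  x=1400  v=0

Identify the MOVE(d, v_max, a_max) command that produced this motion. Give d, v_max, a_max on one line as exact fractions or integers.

d=1400 v_max=70 a_max=7

final state: t=30, x=1400, v=0 → d = 1400
a_max = (35−0)/(5−0) = 7
max v = 70 over t∈[10,20] → v_max = 70
check: 70·(10+10) = 1400 ✓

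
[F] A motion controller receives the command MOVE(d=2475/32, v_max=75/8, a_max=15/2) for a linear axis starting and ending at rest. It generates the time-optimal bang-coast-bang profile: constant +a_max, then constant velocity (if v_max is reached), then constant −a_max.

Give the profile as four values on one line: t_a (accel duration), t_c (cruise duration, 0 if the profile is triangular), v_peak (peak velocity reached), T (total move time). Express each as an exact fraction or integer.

v_max²/a_max = (75/8)²/(15/2) = 375/32
2475/32 ≥ 375/32 so v_max reached
t_a = (75/8)/(15/2) = 5/4; v_peak = 75/8
d_cruise = 2475/32 − 375/32 = 525/8; t_c = (525/8)/(75/8) = 7
T = 2·5/4 + 7 = 19/2

t_a=5/4 t_c=7 v_peak=75/8 T=19/2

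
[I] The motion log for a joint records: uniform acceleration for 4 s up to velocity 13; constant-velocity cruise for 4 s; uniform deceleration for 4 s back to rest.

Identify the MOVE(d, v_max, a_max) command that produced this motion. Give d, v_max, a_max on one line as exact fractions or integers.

d=104 v_max=13 a_max=13/4

a_max = 13/4
d_a = ½·13·4 = 26; d_c = 13·4 = 52
d = 2·26 + 52 = 104
t_c = 4 > 0 so v_max = 13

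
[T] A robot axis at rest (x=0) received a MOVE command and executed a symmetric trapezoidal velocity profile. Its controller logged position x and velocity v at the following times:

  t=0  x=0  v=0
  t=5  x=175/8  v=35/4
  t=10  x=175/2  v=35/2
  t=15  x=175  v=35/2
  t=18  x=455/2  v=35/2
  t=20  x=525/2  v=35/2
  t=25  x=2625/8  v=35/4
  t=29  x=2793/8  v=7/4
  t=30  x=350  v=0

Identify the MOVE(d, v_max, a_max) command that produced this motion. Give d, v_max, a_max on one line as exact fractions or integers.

d=350 v_max=35/2 a_max=7/4

final state: t=30, x=350, v=0 → d = 350
a_max = (35/4−0)/(5−0) = 7/4
max v = 35/2 over t∈[10,20] → v_max = 35/2
check: 35/2·(10+10) = 350 ✓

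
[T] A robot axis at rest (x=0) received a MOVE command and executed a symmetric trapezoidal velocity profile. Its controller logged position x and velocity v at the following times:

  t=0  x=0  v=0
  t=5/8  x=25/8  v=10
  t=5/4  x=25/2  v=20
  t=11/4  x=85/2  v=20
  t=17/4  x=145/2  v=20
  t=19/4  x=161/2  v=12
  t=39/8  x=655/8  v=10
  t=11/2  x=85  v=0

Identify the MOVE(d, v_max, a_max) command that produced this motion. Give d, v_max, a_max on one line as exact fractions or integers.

d=85 v_max=20 a_max=16

final state: t=11/2, x=85, v=0 → d = 85
a_max = (10−0)/(5/8−0) = 16
max v = 20 over t∈[5/4,17/4] → v_max = 20
check: 20·(5/4+3) = 85 ✓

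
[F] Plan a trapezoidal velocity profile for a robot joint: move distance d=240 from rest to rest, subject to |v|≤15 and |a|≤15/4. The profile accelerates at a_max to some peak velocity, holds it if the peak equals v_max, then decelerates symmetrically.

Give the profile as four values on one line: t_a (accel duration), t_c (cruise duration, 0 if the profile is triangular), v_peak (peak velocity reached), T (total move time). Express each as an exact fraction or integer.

v_max²/a_max = 15²/(15/4) = 60
240 ≥ 60 so v_max reached
t_a = 15/(15/4) = 4; v_peak = 15
d_cruise = 240 − 60 = 180; t_c = 180/15 = 12
T = 2·4 + 12 = 20

t_a=4 t_c=12 v_peak=15 T=20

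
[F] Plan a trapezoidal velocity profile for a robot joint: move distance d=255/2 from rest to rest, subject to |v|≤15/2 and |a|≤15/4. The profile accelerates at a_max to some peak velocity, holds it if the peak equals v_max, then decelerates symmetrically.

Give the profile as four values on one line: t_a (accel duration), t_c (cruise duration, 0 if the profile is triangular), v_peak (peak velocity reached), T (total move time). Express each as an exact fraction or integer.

vₘ²/aₘ = (15/2)²/(15/4) = 15
255/2 ≥ 15 so v_max reached
t_a = (15/2)/(15/4) = 2; v_peak = 15/2
d_cruise = 255/2 − 15 = 225/2; t_c = (225/2)/(15/2) = 15
T = 2·2 + 15 = 19

t_a=2 t_c=15 v_peak=15/2 T=19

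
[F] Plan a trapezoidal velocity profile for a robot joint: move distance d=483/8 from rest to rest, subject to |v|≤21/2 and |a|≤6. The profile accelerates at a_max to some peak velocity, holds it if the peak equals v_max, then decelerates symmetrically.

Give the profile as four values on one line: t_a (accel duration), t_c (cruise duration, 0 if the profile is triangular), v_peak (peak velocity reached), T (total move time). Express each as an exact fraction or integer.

t_a=7/4 t_c=4 v_peak=21/2 T=15/2

vₘ²/aₘ = (21/2)²/6 = 147/8
483/8 ≥ 147/8 ⇒ cruise phase
t_a = (21/2)/6 = 7/4; v_peak = 21/2
d_cruise = 483/8 − 147/8 = 42; t_c = 42/(21/2) = 4
T = 2·7/4 + 4 = 15/2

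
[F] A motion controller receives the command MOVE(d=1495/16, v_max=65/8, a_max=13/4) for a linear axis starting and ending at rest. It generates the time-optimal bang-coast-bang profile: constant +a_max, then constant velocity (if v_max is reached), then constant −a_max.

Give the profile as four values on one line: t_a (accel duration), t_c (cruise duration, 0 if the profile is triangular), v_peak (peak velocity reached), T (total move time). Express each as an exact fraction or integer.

(v_max)²/a_max = (65/8)²/(13/4) = 325/16
1495/16 ≥ 325/16 ⇒ cruise phase
t_a = (65/8)/(13/4) = 5/2; v_peak = 65/8
d_cruise = 1495/16 − 325/16 = 585/8; t_c = (585/8)/(65/8) = 9
T = 2·5/2 + 9 = 14

t_a=5/2 t_c=9 v_peak=65/8 T=14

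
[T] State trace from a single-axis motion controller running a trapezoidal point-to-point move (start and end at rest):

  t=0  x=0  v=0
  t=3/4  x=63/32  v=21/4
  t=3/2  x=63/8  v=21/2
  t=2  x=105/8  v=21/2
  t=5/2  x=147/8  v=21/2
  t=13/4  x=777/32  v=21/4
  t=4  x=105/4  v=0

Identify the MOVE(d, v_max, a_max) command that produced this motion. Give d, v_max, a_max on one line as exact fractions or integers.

d=105/4 v_max=21/2 a_max=7

final state: t=4, x=105/4, v=0 → d = 105/4
a_max = (21/4−0)/(3/4−0) = 7
max v = 21/2 over t∈[3/2,5/2] → v_max = 21/2
check: 21/2·(3/2+1) = 105/4 ✓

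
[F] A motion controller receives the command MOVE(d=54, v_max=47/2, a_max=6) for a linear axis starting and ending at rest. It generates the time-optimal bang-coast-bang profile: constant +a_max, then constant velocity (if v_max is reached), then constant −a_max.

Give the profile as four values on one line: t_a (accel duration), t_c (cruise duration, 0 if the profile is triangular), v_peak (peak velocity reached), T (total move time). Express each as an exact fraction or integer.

t_a=3 t_c=0 v_peak=18 T=6

v_max²/a_max = (47/2)²/6 = 2209/24
54 < 2209/24 so t_c = 0
v_peak = √(54·6) = √324 = 18
t_a = 18/6 = 3; t_c = 0
T = 2·3 = 6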